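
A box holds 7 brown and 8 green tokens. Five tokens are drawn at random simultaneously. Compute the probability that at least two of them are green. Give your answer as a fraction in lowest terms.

386/429

Sum the hypergeometric tail for j = 2,…,5 green tokens.
Favorable = C(8,2)·C(7,3) + C(8,3)·C(7,2) + C(8,4)·C(7,1) + C(8,5)·C(7,0) = 2702; total = C(15,5) = 3003.
P = 2702/3003 = 386/429 ≈ 0.8998.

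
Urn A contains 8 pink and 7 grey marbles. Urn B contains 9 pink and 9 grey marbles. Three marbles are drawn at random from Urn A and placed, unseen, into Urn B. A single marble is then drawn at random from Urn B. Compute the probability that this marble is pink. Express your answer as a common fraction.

Condition on how many of the transferred marbles are pink (from Urn A: 8 pink of 15; then Urn B has 21 total).
  0 pink: C(8,0)C(7,3)/C(15,3) = 1/13; then P = 9/21
  1 pink: C(8,1)C(7,2)/C(15,3) = 24/65; then P = 10/21
  2 pink: C(8,2)C(7,1)/C(15,3) = 28/65; then P = 11/21
  3 pink: C(8,3)C(7,0)/C(15,3) = 8/65; then P = 12/21
P(pink from Urn B) = 53/105 ≈ 0.5048.

53/105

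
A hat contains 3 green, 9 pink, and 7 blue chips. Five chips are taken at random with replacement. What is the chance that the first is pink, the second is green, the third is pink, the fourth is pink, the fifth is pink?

19683/2476099

Multiply the conditional probability of each draw in order, with replacement (the composition resets each draw).
P = (9/19) · (3/19) · (9/19) · (9/19) · (9/19) = 19683/2476099 ≈ 0.0079.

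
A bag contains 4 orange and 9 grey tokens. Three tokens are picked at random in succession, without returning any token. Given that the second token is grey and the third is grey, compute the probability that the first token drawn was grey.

P(first=grey and the second token is grey and the third is grey) = (9/13)·(8/12)·(7/11) = 42/143.
P(E) = Σ over first color = 24/143 + 42/143 = 6/13.
By Bayes, P(first=grey | E) = 42/143 / 6/13 = 7/11 ≈ 0.6364.

7/11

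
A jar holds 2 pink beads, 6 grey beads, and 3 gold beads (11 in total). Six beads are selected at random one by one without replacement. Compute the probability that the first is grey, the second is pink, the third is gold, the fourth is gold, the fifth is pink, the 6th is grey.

Multiply the conditional probability of each draw in order, without replacement, so each draw removes one from its color and from the total.
P = (6/11) · (2/10) · (3/9) · (2/8) · (1/7) · (5/6) = 1/924 ≈ 0.0011.

1/924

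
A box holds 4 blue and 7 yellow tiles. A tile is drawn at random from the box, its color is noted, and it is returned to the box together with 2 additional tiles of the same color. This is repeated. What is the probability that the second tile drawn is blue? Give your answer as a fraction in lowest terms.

4/11

Condition on the first draw. If first is blue (prob 4/11), second-blue has prob (6)/(13); if not (prob 7/11), it has prob 4/(13).
P = (4/11)·(6/13) + (7/11)·(4/13) = 4/11 ≈ 0.3636.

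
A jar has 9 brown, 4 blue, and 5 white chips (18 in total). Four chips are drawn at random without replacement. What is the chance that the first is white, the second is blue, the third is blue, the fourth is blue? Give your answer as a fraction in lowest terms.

Multiply the conditional probability of each draw in order, without replacement, so each draw removes one from its color and from the total.
P = (5/18) · (4/17) · (3/16) · (2/15) = 1/612 ≈ 0.0016.

1/612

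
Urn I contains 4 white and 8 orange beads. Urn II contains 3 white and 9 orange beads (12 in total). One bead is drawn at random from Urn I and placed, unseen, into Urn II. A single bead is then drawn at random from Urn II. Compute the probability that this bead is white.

10/39

Condition on how many of the transferred beads are white (from Urn I: 4 white of 12; then Urn II has 13 total).
  0 white: C(4,0)C(8,1)/C(12,1) = 2/3; then P = 3/13
  1 white: C(4,1)C(8,0)/C(12,1) = 1/3; then P = 4/13
P(white from Urn II) = 10/39 ≈ 0.2564.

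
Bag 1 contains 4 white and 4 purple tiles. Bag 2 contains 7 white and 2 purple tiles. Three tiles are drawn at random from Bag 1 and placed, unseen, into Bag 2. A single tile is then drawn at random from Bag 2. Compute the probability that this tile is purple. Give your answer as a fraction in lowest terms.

7/24

Condition on how many of the transferred tiles are purple (from Bag 1: 4 purple of 8; then Bag 2 has 12 total).
  0 purple: C(4,0)C(4,3)/C(8,3) = 1/14; then P = 2/12
  1 purple: C(4,1)C(4,2)/C(8,3) = 3/7; then P = 3/12
  2 purple: C(4,2)C(4,1)/C(8,3) = 3/7; then P = 4/12
  3 purple: C(4,3)C(4,0)/C(8,3) = 1/14; then P = 5/12
P(purple from Bag 2) = 7/24 ≈ 0.2917.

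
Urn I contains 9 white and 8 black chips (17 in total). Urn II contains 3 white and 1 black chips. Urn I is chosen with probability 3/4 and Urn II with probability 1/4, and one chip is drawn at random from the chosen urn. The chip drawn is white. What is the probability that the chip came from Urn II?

17/53

P(white | Urn I) = 9/17; P(white | Urn II) = 3/4.
P(white) = 3/4·9/17 + 1/4·3/4 = 159/272.
By Bayes' rule, P(Urn II | white) = 3/16 / 159/272 = 17/53 ≈ 0.3208.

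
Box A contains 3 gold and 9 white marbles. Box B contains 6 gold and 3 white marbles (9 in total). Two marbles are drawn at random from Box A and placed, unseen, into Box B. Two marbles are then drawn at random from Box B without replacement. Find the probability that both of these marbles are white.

177/1210

Condition on how many of the transferred marbles are white (from Box A: 9 white of 12; then Box B has 11 total).
  0 white: C(9,0)C(3,2)/C(12,2) = 1/22; then P = C(3,2)/C(11,2) = 3/55
  1 white: C(9,1)C(3,1)/C(12,2) = 9/22; then P = C(4,2)/C(11,2) = 6/55
  2 white: C(9,2)C(3,0)/C(12,2) = 6/11; then P = C(5,2)/C(11,2) = 2/11
P(both white) = 177/1210 ≈ 0.1463.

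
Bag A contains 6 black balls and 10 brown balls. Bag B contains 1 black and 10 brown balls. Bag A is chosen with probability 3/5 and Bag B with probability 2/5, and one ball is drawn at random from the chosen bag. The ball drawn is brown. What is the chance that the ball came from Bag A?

P(brown | Bag A) = 5/8; P(brown | Bag B) = 10/11.
P(brown) = 3/5·5/8 + 2/5·10/11 = 65/88.
By Bayes' rule, P(Bag A | brown) = 3/8 / 65/88 = 33/65 ≈ 0.5077.

33/65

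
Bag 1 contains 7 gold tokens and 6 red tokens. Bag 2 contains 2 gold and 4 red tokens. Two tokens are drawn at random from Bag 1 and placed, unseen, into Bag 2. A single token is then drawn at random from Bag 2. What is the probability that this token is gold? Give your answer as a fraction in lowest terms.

Condition on how many of the transferred tokens are gold (from Bag 1: 7 gold of 13; then Bag 2 has 8 total).
  0 gold: C(7,0)C(6,2)/C(13,2) = 5/26; then P = 2/8
  1 gold: C(7,1)C(6,1)/C(13,2) = 7/13; then P = 3/8
  2 gold: C(7,2)C(6,0)/C(13,2) = 7/26; then P = 4/8
P(gold from Bag 2) = 5/13 ≈ 0.3846.

5/13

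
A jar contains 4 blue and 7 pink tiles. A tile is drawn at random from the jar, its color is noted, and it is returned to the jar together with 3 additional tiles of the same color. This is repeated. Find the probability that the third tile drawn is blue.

Sum over the four possibilities for the first two draws (blue/not-blue each), tracking how the blue count and total change by +3 per draw.
P(third is blue) = 4/11 ≈ 0.3636. (In a Pólya urn every draw has the same marginal probability 4/11.)

4/11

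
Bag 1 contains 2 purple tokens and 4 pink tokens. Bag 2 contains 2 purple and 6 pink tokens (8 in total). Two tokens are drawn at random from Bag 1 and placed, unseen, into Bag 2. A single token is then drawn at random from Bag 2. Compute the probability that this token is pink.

11/15

Condition on how many of the transferred tokens are pink (from Bag 1: 4 pink of 6; then Bag 2 has 10 total).
  0 pink: C(4,0)C(2,2)/C(6,2) = 1/15; then P = 6/10
  1 pink: C(4,1)C(2,1)/C(6,2) = 8/15; then P = 7/10
  2 pink: C(4,2)C(2,0)/C(6,2) = 2/5; then P = 8/10
P(pink from Bag 2) = 11/15 ≈ 0.7333.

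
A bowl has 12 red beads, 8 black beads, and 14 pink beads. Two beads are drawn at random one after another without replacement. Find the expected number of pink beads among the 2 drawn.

14/17

By linearity of expectation, E[X] = Σ P(draw i is pink); by symmetry each draw (even without replacement) has P(pink) = 14/34.
E[X] = 2 · 14/34 = 14/17 ≈ 0.8235.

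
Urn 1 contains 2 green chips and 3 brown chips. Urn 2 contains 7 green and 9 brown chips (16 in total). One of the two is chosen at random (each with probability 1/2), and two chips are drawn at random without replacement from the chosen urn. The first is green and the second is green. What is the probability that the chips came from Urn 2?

P(E | Urn 1) = 1/10; P(E | Urn 2) = 7/40.
P(E) = 1/2·1/10 + 1/2·7/40 = 11/80.
By Bayes' rule, P(Urn 2 | E) = 7/80 / 11/80 = 7/11 ≈ 0.6364.

7/11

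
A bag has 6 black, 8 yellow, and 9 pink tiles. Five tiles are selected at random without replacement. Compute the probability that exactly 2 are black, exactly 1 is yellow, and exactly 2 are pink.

Unordered draws without replacement: count favorable combinations over C(23,5).
Favorable = C(6,2) · C(8,1) · C(9,2) = 4320; total = C(23,5) = 33649.
P = 4320/33649 = 4320/33649 ≈ 0.1284.

4320/33649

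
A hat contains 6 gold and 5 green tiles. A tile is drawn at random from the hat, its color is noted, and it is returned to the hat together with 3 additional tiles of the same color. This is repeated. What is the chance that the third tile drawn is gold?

6/11

Sum over the four possibilities for the first two draws (gold/not-gold each), tracking how the gold count and total change by +3 per draw.
P(third is gold) = 6/11 ≈ 0.5455. (In a Pólya urn every draw has the same marginal probability 6/11.)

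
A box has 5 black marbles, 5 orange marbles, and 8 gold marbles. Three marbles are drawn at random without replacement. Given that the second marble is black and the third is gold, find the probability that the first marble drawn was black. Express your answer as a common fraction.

P(first=black and the second marble is black and the third is gold) = (5/18)·(4/17)·(8/16) = 5/153.
P(E) = Σ over first color = 5/153 + 25/612 + 35/612 = 20/153.
By Bayes, P(first=black | E) = 5/153 / 20/153 = 1/4 ≈ 0.2500.

1/4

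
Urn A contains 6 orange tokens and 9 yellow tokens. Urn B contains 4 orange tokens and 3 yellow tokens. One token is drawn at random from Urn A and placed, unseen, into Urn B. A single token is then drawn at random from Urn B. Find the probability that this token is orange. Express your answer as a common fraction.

11/20

Condition on how many of the transferred tokens are orange (from Urn A: 6 orange of 15; then Urn B has 8 total).
  0 orange: C(6,0)C(9,1)/C(15,1) = 3/5; then P = 4/8
  1 orange: C(6,1)C(9,0)/C(15,1) = 2/5; then P = 5/8
P(orange from Urn B) = 11/20 ≈ 0.5500.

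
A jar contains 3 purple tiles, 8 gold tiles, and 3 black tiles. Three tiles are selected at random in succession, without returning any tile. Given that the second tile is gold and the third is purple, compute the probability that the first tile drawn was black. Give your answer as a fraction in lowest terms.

1/4

P(first=black and the second tile is gold and the third is purple) = (3/14)·(8/13)·(3/12) = 3/91.
P(E) = Σ over first color = 2/91 + 1/13 + 3/91 = 12/91.
By Bayes, P(first=black | E) = 3/91 / 12/91 = 1/4 ≈ 0.2500.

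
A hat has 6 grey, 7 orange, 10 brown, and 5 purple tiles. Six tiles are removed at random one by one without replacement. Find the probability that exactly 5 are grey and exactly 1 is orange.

Unordered draws without replacement: count favorable combinations over C(28,6).
Favorable = C(6,5) · C(7,1) · C(10,0) · C(5,0) = 42; total = C(28,6) = 376740.
P = 42/376740 = 1/8970 ≈ 0.0001.

1/8970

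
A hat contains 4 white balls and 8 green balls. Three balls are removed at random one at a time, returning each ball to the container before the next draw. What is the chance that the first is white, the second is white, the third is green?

2/27

Multiply the conditional probability of each draw in order, with replacement (the composition resets each draw).
P = (4/12) · (4/12) · (8/12) = 2/27 ≈ 0.0741.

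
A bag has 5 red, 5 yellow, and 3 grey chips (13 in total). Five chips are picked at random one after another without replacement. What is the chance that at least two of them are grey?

Sum the hypergeometric tail for j = 2,…,3 grey chips.
Favorable = C(3,2)·C(10,3) + C(3,3)·C(10,2) = 405; total = C(13,5) = 1287.
P = 405/1287 = 45/143 ≈ 0.3147.

45/143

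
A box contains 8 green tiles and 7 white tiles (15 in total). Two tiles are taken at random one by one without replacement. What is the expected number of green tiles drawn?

16/15

By linearity of expectation, E[X] = Σ P(draw i is green); by symmetry each draw (even without replacement) has P(green) = 8/15.
E[X] = 2 · 8/15 = 16/15 ≈ 1.0667.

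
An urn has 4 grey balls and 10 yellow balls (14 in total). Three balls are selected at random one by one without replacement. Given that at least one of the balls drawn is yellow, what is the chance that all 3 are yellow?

1/3

P(all 3 yellow) = C(10,3)/C(14,3) = 30/91; P(at least one yellow) = 1 − C(4,3)/C(14,3) = 90/91.
Since 'all 3 yellow' ⊆ 'at least one yellow', P(all 3 | at least one) = 30/91 / 90/91 = 1/3 ≈ 0.3333.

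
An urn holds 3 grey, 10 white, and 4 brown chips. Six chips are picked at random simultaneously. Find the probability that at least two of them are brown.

53/119

Sum the hypergeometric tail for j = 2,…,4 brown chips.
Favorable = C(4,2)·C(13,4) + C(4,3)·C(13,3) + C(4,4)·C(13,2) = 5512; total = C(17,6) = 12376.
P = 5512/12376 = 53/119 ≈ 0.4454.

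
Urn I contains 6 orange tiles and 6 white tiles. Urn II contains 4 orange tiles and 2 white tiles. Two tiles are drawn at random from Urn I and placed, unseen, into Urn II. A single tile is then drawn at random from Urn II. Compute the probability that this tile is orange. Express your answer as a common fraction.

Condition on how many of the transferred tiles are orange (from Urn I: 6 orange of 12; then Urn II has 8 total).
  0 orange: C(6,0)C(6,2)/C(12,2) = 5/22; then P = 4/8
  1 orange: C(6,1)C(6,1)/C(12,2) = 6/11; then P = 5/8
  2 orange: C(6,2)C(6,0)/C(12,2) = 5/22; then P = 6/8
P(orange from Urn II) = 5/8 ≈ 0.6250.

5/8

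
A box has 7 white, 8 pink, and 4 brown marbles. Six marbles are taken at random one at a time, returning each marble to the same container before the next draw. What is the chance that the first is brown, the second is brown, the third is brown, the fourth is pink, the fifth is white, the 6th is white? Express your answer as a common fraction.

Multiply the conditional probability of each draw in order, with replacement (the composition resets each draw).
P = (4/19) · (4/19) · (4/19) · (8/19) · (7/19) · (7/19) = 25088/47045881 ≈ 0.0005.

25088/47045881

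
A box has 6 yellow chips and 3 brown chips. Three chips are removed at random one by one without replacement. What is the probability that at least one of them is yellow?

Use the complement: P(at least one yellow) = 1 − P(no yellow).
P(none) = C(3,3)/C(9,3) = 1/84.
So P = 1 − 1/84 = 83/84 ≈ 0.9881.

83/84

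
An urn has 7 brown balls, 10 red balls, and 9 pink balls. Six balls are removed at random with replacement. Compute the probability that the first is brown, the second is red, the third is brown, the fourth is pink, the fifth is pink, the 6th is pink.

Multiply the conditional probability of each draw in order, with replacement (the composition resets each draw).
P = (7/26) · (10/26) · (7/26) · (9/26) · (9/26) · (9/26) = 178605/154457888 ≈ 0.0012.

178605/154457888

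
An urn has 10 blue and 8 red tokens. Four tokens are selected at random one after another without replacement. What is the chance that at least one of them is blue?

Use the complement: P(at least one blue) = 1 − P(no blue).
P(none) = C(8,4)/C(18,4) = 70/3060.
So P = 1 − 70/3060 = 299/306 ≈ 0.9771.

299/306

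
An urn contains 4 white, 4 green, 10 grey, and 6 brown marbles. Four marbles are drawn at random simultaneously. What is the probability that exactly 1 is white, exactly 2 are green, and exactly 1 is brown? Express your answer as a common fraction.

Unordered draws without replacement: count favorable combinations over C(24,4).
Favorable = C(4,1) · C(4,2) · C(10,0) · C(6,1) = 144; total = C(24,4) = 10626.
P = 144/10626 = 24/1771 ≈ 0.0136.

24/1771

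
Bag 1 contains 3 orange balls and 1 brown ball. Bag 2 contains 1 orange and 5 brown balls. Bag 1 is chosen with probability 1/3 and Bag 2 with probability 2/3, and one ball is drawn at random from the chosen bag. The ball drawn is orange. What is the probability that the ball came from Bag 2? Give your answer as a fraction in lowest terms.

P(orange | Bag 1) = 3/4; P(orange | Bag 2) = 1/6.
P(orange) = 1/3·3/4 + 2/3·1/6 = 13/36.
By Bayes' rule, P(Bag 2 | orange) = 1/9 / 13/36 = 4/13 ≈ 0.3077.

4/13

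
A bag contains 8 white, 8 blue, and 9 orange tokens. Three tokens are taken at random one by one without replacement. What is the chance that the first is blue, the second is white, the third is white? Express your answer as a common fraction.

Multiply the conditional probability of each draw in order, without replacement, so each draw removes one from its color and from the total.
P = (8/25) · (8/24) · (7/23) = 56/1725 ≈ 0.0325.

56/1725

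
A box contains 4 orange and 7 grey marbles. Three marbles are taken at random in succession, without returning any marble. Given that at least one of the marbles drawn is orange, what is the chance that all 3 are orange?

2/65

P(all 3 orange) = C(4,3)/C(11,3) = 4/165; P(at least one orange) = 1 − C(7,3)/C(11,3) = 26/33.
Since 'all 3 orange' ⊆ 'at least one orange', P(all 3 | at least one) = 4/165 / 26/33 = 2/65 ≈ 0.0308.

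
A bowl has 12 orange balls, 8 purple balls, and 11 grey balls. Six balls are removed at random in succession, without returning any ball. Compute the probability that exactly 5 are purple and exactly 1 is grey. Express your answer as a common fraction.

Unordered draws without replacement: count favorable combinations over C(31,6).
Favorable = C(12,0) · C(8,5) · C(11,1) = 616; total = C(31,6) = 736281.
P = 616/736281 = 88/105183 ≈ 0.0008.

88/105183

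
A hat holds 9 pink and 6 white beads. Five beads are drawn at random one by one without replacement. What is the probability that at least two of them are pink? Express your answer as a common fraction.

Sum the hypergeometric tail for j = 2,…,5 pink beads.
Favorable = C(9,2)·C(6,3) + C(9,3)·C(6,2) + C(9,4)·C(6,1) + C(9,5)·C(6,0) = 2862; total = C(15,5) = 3003.
P = 2862/3003 = 954/1001 ≈ 0.9530.

954/1001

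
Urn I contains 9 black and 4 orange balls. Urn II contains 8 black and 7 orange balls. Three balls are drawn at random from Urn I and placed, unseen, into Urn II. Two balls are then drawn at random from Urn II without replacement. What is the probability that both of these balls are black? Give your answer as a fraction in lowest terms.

Condition on how many of the transferred balls are black (from Urn I: 9 black of 13; then Urn II has 18 total).
  0 black: C(9,0)C(4,3)/C(13,3) = 2/143; then P = C(8,2)/C(18,2) = 28/153
  1 black: C(9,1)C(4,2)/C(13,3) = 27/143; then P = C(9,2)/C(18,2) = 4/17
  2 black: C(9,2)C(4,1)/C(13,3) = 72/143; then P = C(10,2)/C(18,2) = 5/17
  3 black: C(9,3)C(4,0)/C(13,3) = 42/143; then P = C(11,2)/C(18,2) = 55/153
P(both black) = 46/153 ≈ 0.3007.

46/153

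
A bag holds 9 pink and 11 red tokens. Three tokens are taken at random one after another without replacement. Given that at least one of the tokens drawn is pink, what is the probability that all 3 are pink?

P(all 3 pink) = C(9,3)/C(20,3) = 7/95; P(at least one pink) = 1 − C(11,3)/C(20,3) = 65/76.
Since 'all 3 pink' ⊆ 'at least one pink', P(all 3 | at least one) = 7/95 / 65/76 = 28/325 ≈ 0.0862.

28/325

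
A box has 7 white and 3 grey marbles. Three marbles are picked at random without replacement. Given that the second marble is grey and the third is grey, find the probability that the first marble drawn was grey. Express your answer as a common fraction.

P(first=grey and the second marble is grey and the third is grey) = (3/10)·(2/9)·(1/8) = 1/120.
P(E) = Σ over first color = 7/120 + 1/120 = 1/15.
By Bayes, P(first=grey | E) = 1/120 / 1/15 = 1/8 ≈ 0.1250.

1/8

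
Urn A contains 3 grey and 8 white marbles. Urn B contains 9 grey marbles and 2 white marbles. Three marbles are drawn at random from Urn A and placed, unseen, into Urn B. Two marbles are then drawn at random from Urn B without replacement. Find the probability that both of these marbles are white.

Condition on how many of the transferred marbles are white (from Urn A: 8 white of 11; then Urn B has 14 total).
  0 white: C(8,0)C(3,3)/C(11,3) = 1/165; then P = C(2,2)/C(14,2) = 1/91
  1 white: C(8,1)C(3,2)/C(11,3) = 8/55; then P = C(3,2)/C(14,2) = 3/91
  2 white: C(8,2)C(3,1)/C(11,3) = 28/55; then P = C(4,2)/C(14,2) = 6/91
  3 white: C(8,3)C(3,0)/C(11,3) = 56/165; then P = C(5,2)/C(14,2) = 10/91
P(both white) = 379/5005 ≈ 0.0757.

379/5005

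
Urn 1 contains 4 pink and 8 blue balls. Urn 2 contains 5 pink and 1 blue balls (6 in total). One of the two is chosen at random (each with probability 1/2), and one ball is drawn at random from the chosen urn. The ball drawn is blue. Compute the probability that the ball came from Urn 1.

4/5

P(blue | Urn 1) = 2/3; P(blue | Urn 2) = 1/6.
P(blue) = 1/2·2/3 + 1/2·1/6 = 5/12.
By Bayes' rule, P(Urn 1 | blue) = 1/3 / 5/12 = 4/5 ≈ 0.8000.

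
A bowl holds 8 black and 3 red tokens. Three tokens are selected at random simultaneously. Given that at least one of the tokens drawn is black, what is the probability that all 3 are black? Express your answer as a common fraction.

14/41

P(all 3 black) = C(8,3)/C(11,3) = 56/165; P(at least one black) = 1 − C(3,3)/C(11,3) = 164/165.
Since 'all 3 black' ⊆ 'at least one black', P(all 3 | at least one) = 56/165 / 164/165 = 14/41 ≈ 0.3415.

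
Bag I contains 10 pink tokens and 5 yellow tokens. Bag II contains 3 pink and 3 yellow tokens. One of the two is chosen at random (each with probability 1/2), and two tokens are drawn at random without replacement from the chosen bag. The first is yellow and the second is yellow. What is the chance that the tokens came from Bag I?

P(E | Bag I) = 2/21; P(E | Bag II) = 1/5.
P(E) = 1/2·2/21 + 1/2·1/5 = 31/210.
By Bayes' rule, P(Bag I | E) = 1/21 / 31/210 = 10/31 ≈ 0.3226.

10/31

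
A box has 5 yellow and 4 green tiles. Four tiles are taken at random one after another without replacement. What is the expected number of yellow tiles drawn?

By linearity of expectation, E[X] = Σ P(draw i is yellow); by symmetry each draw (even without replacement) has P(yellow) = 5/9.
E[X] = 4 · 5/9 = 20/9 ≈ 2.2222.

20/9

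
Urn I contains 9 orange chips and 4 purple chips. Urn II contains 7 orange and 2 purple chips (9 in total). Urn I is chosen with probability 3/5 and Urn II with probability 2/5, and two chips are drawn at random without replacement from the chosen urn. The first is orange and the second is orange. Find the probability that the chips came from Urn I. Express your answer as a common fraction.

108/199

P(E | Urn I) = 6/13; P(E | Urn II) = 7/12.
P(E) = 3/5·6/13 + 2/5·7/12 = 199/390.
By Bayes' rule, P(Urn I | E) = 18/65 / 199/390 = 108/199 ≈ 0.5427.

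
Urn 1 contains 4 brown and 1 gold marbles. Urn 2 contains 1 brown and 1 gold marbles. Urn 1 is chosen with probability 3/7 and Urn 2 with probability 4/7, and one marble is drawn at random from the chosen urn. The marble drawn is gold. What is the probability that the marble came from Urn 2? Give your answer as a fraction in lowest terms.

P(gold | Urn 1) = 1/5; P(gold | Urn 2) = 1/2.
P(gold) = 3/7·1/5 + 4/7·1/2 = 13/35.
By Bayes' rule, P(Urn 2 | gold) = 2/7 / 13/35 = 10/13 ≈ 0.7692.

10/13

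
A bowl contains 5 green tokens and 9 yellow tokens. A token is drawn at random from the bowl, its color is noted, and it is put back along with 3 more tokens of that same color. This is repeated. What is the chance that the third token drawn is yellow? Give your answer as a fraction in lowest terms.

9/14

Sum over the four possibilities for the first two draws (yellow/not-yellow each), tracking how the yellow count and total change by +3 per draw.
P(third is yellow) = 9/14 ≈ 0.6429. (In a Pólya urn every draw has the same marginal probability 9/14.)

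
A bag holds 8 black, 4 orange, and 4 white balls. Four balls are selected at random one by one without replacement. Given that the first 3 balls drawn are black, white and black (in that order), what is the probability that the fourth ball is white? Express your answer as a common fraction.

After removing 2 black, 1 white, the bag has 3 white out of 13 remaining.
P(fourth is white | given) = 3/13 ≈ 0.2308.

3/13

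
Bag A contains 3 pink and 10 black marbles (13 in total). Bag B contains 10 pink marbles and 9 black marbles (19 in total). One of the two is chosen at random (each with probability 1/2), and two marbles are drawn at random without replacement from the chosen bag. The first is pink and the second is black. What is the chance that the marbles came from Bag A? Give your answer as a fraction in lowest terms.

P(E | Bag A) = 5/26; P(E | Bag B) = 5/19.
P(E) = 1/2·5/26 + 1/2·5/19 = 225/988.
By Bayes' rule, P(Bag A | E) = 5/52 / 225/988 = 19/45 ≈ 0.4222.

19/45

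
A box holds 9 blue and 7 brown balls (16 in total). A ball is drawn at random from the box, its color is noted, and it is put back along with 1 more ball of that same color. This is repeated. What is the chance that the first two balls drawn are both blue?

45/136

After a blue draw the box holds 10 blue out of 17.
P = (9/16)·(10/17) = 45/136 ≈ 0.3309.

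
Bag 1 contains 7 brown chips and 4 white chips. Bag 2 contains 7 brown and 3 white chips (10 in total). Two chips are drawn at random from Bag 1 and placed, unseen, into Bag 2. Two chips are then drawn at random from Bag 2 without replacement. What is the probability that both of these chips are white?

Condition on how many of the transferred chips are white (from Bag 1: 4 white of 11; then Bag 2 has 12 total).
  0 white: C(4,0)C(7,2)/C(11,2) = 21/55; then P = C(3,2)/C(12,2) = 1/22
  1 white: C(4,1)C(7,1)/C(11,2) = 28/55; then P = C(4,2)/C(12,2) = 1/11
  2 white: C(4,2)C(7,0)/C(11,2) = 6/55; then P = C(5,2)/C(12,2) = 5/33
P(both white) = 97/1210 ≈ 0.0802.

97/1210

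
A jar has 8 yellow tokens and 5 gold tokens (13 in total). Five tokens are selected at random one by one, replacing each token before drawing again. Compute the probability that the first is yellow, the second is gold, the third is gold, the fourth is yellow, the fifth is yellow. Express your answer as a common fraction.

Multiply the conditional probability of each draw in order, with replacement (the composition resets each draw).
P = (8/13) · (5/13) · (5/13) · (8/13) · (8/13) = 12800/371293 ≈ 0.0345.

12800/371293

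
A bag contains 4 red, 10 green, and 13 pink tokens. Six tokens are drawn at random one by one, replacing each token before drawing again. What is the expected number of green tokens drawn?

By linearity of expectation, E[X] = Σ P(draw i is green); each independent draw has P(green) = 10/27.
E[X] = 6 · 10/27 = 20/9 ≈ 2.2222.

20/9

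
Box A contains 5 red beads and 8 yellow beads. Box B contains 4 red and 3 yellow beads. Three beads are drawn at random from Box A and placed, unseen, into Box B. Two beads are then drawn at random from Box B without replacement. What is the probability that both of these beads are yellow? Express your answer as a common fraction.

25/117

Condition on how many of the transferred beads are yellow (from Box A: 8 yellow of 13; then Box B has 10 total).
  0 yellow: C(8,0)C(5,3)/C(13,3) = 5/143; then P = C(3,2)/C(10,2) = 1/15
  1 yellow: C(8,1)C(5,2)/C(13,3) = 40/143; then P = C(4,2)/C(10,2) = 2/15
  2 yellow: C(8,2)C(5,1)/C(13,3) = 70/143; then P = C(5,2)/C(10,2) = 2/9
  3 yellow: C(8,3)C(5,0)/C(13,3) = 28/143; then P = C(6,2)/C(10,2) = 1/3
P(both yellow) = 25/117 ≈ 0.2137.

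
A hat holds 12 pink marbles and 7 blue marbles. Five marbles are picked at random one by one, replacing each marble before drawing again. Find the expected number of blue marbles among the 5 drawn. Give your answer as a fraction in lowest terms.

By linearity of expectation, E[X] = Σ P(draw i is blue); each independent draw has P(blue) = 7/19.
E[X] = 5 · 7/19 = 35/19 ≈ 1.8421.

35/19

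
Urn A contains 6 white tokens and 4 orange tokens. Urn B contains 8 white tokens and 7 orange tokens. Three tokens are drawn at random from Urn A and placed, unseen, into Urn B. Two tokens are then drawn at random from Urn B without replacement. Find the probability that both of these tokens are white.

217/765

Condition on how many of the transferred tokens are white (from Urn A: 6 white of 10; then Urn B has 18 total).
  0 white: C(6,0)C(4,3)/C(10,3) = 1/30; then P = C(8,2)/C(18,2) = 28/153
  1 white: C(6,1)C(4,2)/C(10,3) = 3/10; then P = C(9,2)/C(18,2) = 4/17
  2 white: C(6,2)C(4,1)/C(10,3) = 1/2; then P = C(10,2)/C(18,2) = 5/17
  3 white: C(6,3)C(4,0)/C(10,3) = 1/6; then P = C(11,2)/C(18,2) = 55/153
P(both white) = 217/765 ≈ 0.2837.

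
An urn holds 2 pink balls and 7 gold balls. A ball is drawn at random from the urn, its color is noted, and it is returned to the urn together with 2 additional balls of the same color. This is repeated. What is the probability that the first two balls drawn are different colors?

28/99

Either gold then pink, or pink then gold; after the first draw the total is 11.
P = (7/9)·(2/11) + (2/9)·(7/11) = 28/99 ≈ 0.2828.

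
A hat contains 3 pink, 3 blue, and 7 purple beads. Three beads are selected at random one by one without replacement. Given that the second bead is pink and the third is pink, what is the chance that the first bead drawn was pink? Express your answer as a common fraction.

P(first=pink and the second bead is pink and the third is pink) = (3/13)·(2/12)·(1/11) = 1/286.
P(E) = Σ over first color = 1/286 + 3/286 + 7/286 = 1/26.
By Bayes, P(first=pink | E) = 1/286 / 1/26 = 1/11 ≈ 0.0909.

1/11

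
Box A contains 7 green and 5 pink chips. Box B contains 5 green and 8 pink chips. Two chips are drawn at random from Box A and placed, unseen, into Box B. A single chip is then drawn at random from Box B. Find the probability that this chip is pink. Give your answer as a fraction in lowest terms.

53/90

Condition on how many of the transferred chips are pink (from Box A: 5 pink of 12; then Box B has 15 total).
  0 pink: C(5,0)C(7,2)/C(12,2) = 7/22; then P = 8/15
  1 pink: C(5,1)C(7,1)/C(12,2) = 35/66; then P = 9/15
  2 pink: C(5,2)C(7,0)/C(12,2) = 5/33; then P = 10/15
P(pink from Box B) = 53/90 ≈ 0.5889.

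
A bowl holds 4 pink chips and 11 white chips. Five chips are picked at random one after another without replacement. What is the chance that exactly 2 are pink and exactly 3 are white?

Unordered draws without replacement: count favorable combinations over C(15,5).
Favorable = C(4,2) · C(11,3) = 990; total = C(15,5) = 3003.
P = 990/3003 = 30/91 ≈ 0.3297.

30/91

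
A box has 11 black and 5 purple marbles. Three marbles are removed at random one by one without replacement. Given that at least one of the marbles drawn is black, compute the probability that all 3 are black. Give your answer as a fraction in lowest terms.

P(all 3 black) = C(11,3)/C(16,3) = 33/112; P(at least one black) = 1 − C(5,3)/C(16,3) = 55/56.
Since 'all 3 black' ⊆ 'at least one black', P(all 3 | at least one) = 33/112 / 55/56 = 3/10 ≈ 0.3000.

3/10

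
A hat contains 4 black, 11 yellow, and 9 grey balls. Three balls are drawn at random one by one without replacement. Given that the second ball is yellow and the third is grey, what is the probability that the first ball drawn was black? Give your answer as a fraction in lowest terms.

P(first=black and the second ball is yellow and the third is grey) = (4/24)·(11/23)·(9/22) = 3/92.
P(E) = Σ over first color = 3/92 + 15/184 + 3/46 = 33/184.
By Bayes, P(first=black | E) = 3/92 / 33/184 = 2/11 ≈ 0.1818.

2/11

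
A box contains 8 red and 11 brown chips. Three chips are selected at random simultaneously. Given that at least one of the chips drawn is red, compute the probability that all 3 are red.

14/201

P(all 3 red) = C(8,3)/C(19,3) = 56/969; P(at least one red) = 1 − C(11,3)/C(19,3) = 268/323.
Since 'all 3 red' ⊆ 'at least one red', P(all 3 | at least one) = 56/969 / 268/323 = 14/201 ≈ 0.0697.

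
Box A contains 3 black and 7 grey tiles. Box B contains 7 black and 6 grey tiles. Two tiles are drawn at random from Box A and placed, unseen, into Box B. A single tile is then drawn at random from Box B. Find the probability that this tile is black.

Condition on how many of the transferred tiles are black (from Box A: 3 black of 10; then Box B has 15 total).
  0 black: C(3,0)C(7,2)/C(10,2) = 7/15; then P = 7/15
  1 black: C(3,1)C(7,1)/C(10,2) = 7/15; then P = 8/15
  2 black: C(3,2)C(7,0)/C(10,2) = 1/15; then P = 9/15
P(black from Box B) = 38/75 ≈ 0.5067.

38/75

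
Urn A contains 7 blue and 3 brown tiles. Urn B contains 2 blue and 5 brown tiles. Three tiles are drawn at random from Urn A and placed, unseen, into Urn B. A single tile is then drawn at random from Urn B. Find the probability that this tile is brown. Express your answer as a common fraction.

59/100

Condition on how many of the transferred tiles are brown (from Urn A: 3 brown of 10; then Urn B has 10 total).
  0 brown: C(3,0)C(7,3)/C(10,3) = 7/24; then P = 5/10
  1 brown: C(3,1)C(7,2)/C(10,3) = 21/40; then P = 6/10
  2 brown: C(3,2)C(7,1)/C(10,3) = 7/40; then P = 7/10
  3 brown: C(3,3)C(7,0)/C(10,3) = 1/120; then P = 8/10
P(brown from Urn B) = 59/100 ≈ 0.5900.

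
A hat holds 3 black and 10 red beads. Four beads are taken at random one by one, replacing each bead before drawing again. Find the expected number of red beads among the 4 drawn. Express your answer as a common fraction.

By linearity of expectation, E[X] = Σ P(draw i is red); each independent draw has P(red) = 10/13.
E[X] = 4 · 10/13 = 40/13 ≈ 3.0769.

40/13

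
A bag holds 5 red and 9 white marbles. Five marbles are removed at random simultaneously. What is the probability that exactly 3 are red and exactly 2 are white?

Unordered draws without replacement: count favorable combinations over C(14,5).
Favorable = C(5,3) · C(9,2) = 360; total = C(14,5) = 2002.
P = 360/2002 = 180/1001 ≈ 0.1798.

180/1001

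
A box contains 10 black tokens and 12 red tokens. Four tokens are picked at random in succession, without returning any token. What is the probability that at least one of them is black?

Use the complement: P(at least one black) = 1 − P(no black).
P(none) = C(12,4)/C(22,4) = 495/7315.
So P = 1 − 495/7315 = 124/133 ≈ 0.9323.

124/133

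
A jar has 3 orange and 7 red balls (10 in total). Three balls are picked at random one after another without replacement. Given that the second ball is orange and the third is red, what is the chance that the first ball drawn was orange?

P(first=orange and the second ball is orange and the third is red) = (3/10)·(2/9)·(7/8) = 7/120.
P(E) = Σ over first color = 7/120 + 7/40 = 7/30.
By Bayes, P(first=orange | E) = 7/120 / 7/30 = 1/4 ≈ 0.2500.

1/4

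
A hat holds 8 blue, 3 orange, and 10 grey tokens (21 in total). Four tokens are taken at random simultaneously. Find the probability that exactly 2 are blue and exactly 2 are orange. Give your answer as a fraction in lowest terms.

Unordered draws without replacement: count favorable combinations over C(21,4).
Favorable = C(8,2) · C(3,2) · C(10,0) = 84; total = C(21,4) = 5985.
P = 84/5985 = 4/285 ≈ 0.0140.

4/285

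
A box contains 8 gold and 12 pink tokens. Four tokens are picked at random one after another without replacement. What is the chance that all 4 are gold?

Unordered draws without replacement: count favorable combinations over C(20,4).
Favorable = C(8,4) · C(12,0) = 70; total = C(20,4) = 4845.
P = 70/4845 = 14/969 ≈ 0.0144.

14/969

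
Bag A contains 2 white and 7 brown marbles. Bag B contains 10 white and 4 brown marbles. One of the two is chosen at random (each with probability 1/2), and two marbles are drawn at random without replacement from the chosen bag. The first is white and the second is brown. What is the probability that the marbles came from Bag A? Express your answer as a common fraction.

637/1357

P(E | Bag A) = 7/36; P(E | Bag B) = 20/91.
P(E) = 1/2·7/36 + 1/2·20/91 = 1357/6552.
By Bayes' rule, P(Bag A | E) = 7/72 / 1357/6552 = 637/1357 ≈ 0.4694.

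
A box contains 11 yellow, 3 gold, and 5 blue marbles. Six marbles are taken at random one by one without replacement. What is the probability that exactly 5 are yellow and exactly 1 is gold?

Unordered draws without replacement: count favorable combinations over C(19,6).
Favorable = C(11,5) · C(3,1) · C(5,0) = 1386; total = C(19,6) = 27132.
P = 1386/27132 = 33/646 ≈ 0.0511.

33/646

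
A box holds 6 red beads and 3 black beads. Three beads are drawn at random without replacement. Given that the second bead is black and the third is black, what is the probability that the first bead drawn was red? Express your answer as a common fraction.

P(first=red and the second bead is black and the third is black) = (6/9)·(3/8)·(2/7) = 1/14.
P(E) = Σ over first color = 1/14 + 1/84 = 1/12.
By Bayes, P(first=red | E) = 1/14 / 1/12 = 6/7 ≈ 0.8571.

6/7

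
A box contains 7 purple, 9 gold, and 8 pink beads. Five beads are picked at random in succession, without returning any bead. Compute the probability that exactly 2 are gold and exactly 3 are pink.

Unordered draws without replacement: count favorable combinations over C(24,5).
Favorable = C(7,0) · C(9,2) · C(8,3) = 2016; total = C(24,5) = 42504.
P = 2016/42504 = 12/253 ≈ 0.0474.

12/253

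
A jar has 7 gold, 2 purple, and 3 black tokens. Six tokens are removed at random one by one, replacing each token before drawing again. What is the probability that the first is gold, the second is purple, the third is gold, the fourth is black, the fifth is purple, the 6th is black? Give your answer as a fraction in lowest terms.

49/82944

Multiply the conditional probability of each draw in order, with replacement (the composition resets each draw).
P = (7/12) · (2/12) · (7/12) · (3/12) · (2/12) · (3/12) = 49/82944 ≈ 0.0006.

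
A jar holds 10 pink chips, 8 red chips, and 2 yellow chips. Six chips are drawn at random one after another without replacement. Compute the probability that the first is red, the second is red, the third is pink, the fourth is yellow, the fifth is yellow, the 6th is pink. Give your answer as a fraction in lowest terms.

7/19380

Multiply the conditional probability of each draw in order, without replacement, so each draw removes one from its color and from the total.
P = (8/20) · (7/19) · (10/18) · (2/17) · (1/16) · (9/15) = 7/19380 ≈ 0.0004.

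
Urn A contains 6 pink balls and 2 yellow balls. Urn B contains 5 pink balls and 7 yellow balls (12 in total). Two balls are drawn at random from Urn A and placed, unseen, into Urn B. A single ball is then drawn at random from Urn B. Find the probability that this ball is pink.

Condition on how many of the transferred balls are pink (from Urn A: 6 pink of 8; then Urn B has 14 total).
  0 pink: C(6,0)C(2,2)/C(8,2) = 1/28; then P = 5/14
  1 pink: C(6,1)C(2,1)/C(8,2) = 3/7; then P = 6/14
  2 pink: C(6,2)C(2,0)/C(8,2) = 15/28; then P = 7/14
P(pink from Urn B) = 13/28 ≈ 0.4643.

13/28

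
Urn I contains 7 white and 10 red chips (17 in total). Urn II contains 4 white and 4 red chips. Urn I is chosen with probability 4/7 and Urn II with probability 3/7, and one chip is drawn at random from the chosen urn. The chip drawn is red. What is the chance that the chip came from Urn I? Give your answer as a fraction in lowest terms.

P(red | Urn I) = 10/17; P(red | Urn II) = 1/2.
P(red) = 4/7·10/17 + 3/7·1/2 = 131/238.
By Bayes' rule, P(Urn I | red) = 40/119 / 131/238 = 80/131 ≈ 0.6107.

80/131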